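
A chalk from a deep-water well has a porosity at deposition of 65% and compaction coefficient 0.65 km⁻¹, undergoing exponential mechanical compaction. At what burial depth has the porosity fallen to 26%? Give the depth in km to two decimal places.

Invert Athy's law: d = ln(n₀/n) / β
d = ln(0.65/0.26) / 0.65 = ln(2.5) / 0.65 = 0.9163 / 0.65 = 1.410 km

1.41 km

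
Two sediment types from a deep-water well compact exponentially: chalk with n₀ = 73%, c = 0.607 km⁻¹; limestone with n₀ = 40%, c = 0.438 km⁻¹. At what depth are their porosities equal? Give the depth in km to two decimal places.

3.56 km

Set n₀ₐ e^(−cₐZ) = n₀ᵦ e^(−cᵦZ) ⇒ ln(n₀ₐ/n₀ᵦ) = (cₐ − cᵦ)·Z
Z = ln(0.73/0.4) / (0.607 − 0.438) = 0.6016 / 0.169 = 3.560 km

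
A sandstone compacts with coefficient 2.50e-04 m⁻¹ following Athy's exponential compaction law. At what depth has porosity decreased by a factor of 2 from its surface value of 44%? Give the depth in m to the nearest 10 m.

Working in km (1 km = 1000 m; c in km⁻¹ = c in m⁻¹ × 1000):
φ/φ₀ = 1/2 ⇒ exp(−c·z) = 1/2 ⇒ z = ln(2) / c
z = 0.6931 / 0.25 = 2.773 km

2770 m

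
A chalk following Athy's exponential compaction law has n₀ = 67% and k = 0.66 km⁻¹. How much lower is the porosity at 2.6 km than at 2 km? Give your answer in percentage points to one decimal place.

5.9 percentage points

n(2) = 0.67·e^(−0.66×2) = 0.1790
n(2.6) = 0.67·e^(−0.66×2.6) = 0.1205
Δn = 0.1790 − 0.1205 = 0.0585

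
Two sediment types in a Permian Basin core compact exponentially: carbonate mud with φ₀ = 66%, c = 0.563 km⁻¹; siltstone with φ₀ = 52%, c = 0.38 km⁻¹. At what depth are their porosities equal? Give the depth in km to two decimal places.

1.30 km

Set φ₀ₐ e^(−cₐd) = φ₀ᵦ e^(−cᵦd) ⇒ ln(φ₀ₐ/φ₀ᵦ) = (cₐ − cᵦ)·d
d = ln(0.66/0.52) / (0.563 − 0.38) = 0.2384 / 0.183 = 1.303 km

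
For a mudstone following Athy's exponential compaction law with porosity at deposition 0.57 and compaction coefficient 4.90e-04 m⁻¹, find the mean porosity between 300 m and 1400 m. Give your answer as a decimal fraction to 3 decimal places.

0.380

Working in km (1 km = 1000 m; k in km⁻¹ = k in m⁻¹ × 1000):
⟨phi⟩ = (1/(Z₂−Z₁)) ∫ phi₀ e^(−kZ) dZ = phi₀·(e^(−k·Z₁) − e^(−k·Z₂)) / (k·(Z₂−Z₁))
e^(−0.49×0.3) = 0.8633; e^(−0.49×1.4) = 0.5036
⟨phi⟩ = 0.57 × (0.8633 − 0.5036) / (0.49 × 1.1) = 0.57 × 0.6674 = 0.3804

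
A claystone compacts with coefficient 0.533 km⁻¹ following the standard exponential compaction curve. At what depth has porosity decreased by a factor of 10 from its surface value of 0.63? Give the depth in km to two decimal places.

4.32 km

φ/φ₀ = 1/10 ⇒ exp(−β·Z) = 1/10 ⇒ Z = ln(10) / β
Z = 2.3026 / 0.533 = 4.320 km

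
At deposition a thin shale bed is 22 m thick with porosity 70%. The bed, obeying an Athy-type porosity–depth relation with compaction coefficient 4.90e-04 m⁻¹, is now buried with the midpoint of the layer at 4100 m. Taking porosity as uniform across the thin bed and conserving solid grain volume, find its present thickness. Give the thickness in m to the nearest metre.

Working in km (1 km = 1000 m; β in km⁻¹ = β in m⁻¹ × 1000):
Porosity at 4.1 km: n = 0.7·exp(−0.49×4.1) = 0.0939
Solid-volume conservation: h(1−n) = h₀(1−n₀) ⇒ h = h₀·(1−n₀)/(1−n)
h = 0.022 × (1 − 0.7)/(1 − 0.0939) = 0.022 × 0.3311 = 0.0073 km

7 m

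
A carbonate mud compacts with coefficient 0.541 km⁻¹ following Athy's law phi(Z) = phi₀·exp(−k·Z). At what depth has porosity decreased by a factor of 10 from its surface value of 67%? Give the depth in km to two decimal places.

phi/phi₀ = 1/10 ⇒ exp(−k·Z) = 1/10 ⇒ Z = ln(10) / k
Z = 2.3026 / 0.541 = 4.256 km

4.26 km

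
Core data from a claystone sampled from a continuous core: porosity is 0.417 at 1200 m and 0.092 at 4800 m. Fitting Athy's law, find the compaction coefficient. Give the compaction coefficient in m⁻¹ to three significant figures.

0.000420 m⁻¹

Working in km (1 km = 1000 m; β in km⁻¹ = β in m⁻¹ × 1000):
Athy: n(z) = n₀ e^(−βz) ⇒ n₁/n₂ = e^{β(z₂−z₁)} ⇒ β = ln(n₁/n₂)/(z₂−z₁)
β = ln(0.417/0.092) / (4.8 − 1.2) = ln(4.533) / 3.6 = 1.5113 / 3.6 = 0.4198 km⁻¹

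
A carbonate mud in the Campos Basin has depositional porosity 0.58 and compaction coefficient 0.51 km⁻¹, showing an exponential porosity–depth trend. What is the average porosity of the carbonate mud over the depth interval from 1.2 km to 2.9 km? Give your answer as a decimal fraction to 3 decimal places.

⟨n⟩ = (1/(d₂−d₁)) ∫ n₀ e^(−βd) dd = n₀·(e^(−β·d₁) − e^(−β·d₂)) / (β·(d₂−d₁))
e^(−0.51×1.2) = 0.5423; e^(−0.51×2.9) = 0.2279
⟨n⟩ = 0.58 × (0.5423 − 0.2279) / (0.51 × 1.7) = 0.58 × 0.3626 = 0.2103

0.210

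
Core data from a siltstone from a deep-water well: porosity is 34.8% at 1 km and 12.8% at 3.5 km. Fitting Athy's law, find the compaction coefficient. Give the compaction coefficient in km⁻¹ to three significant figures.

0.400 km⁻¹

Athy: phi(z) = phi₀ e^(−βz) ⇒ phi₁/phi₂ = e^{β(z₂−z₁)} ⇒ β = ln(phi₁/phi₂)/(z₂−z₁)
β = ln(0.348/0.128) / (3.5 − 1) = ln(2.719) / 2.5 = 1.0002 / 2.5 = 0.4001 km⁻¹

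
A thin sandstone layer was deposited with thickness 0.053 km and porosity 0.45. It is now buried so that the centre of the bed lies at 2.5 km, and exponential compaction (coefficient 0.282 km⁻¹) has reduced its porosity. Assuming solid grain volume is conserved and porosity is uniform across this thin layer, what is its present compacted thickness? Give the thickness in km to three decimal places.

Porosity at 2.5 km: phi = 0.45·exp(−0.282×2.5) = 0.2223
Solid-volume conservation: h(1−phi) = h₀(1−phi₀) ⇒ h = h₀·(1−phi₀)/(1−phi)
h = 0.053 × (1 − 0.45)/(1 − 0.2223) = 0.053 × 0.7073 = 0.0375 km

0.037 km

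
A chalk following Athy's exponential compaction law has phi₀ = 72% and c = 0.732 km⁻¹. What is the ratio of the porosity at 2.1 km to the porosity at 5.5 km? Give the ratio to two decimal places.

12.05

phi(Z₁)/phi(Z₂) = e^(−c·Z₁)/e^(−c·Z₂) = e^{c(Z₂−Z₁)}
= exp(0.732 × 3.4) = exp(2.489) = 12.0468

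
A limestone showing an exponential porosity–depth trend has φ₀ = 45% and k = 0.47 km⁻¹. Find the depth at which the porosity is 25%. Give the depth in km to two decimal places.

1.25 km

Invert Athy's law: z = ln(φ₀/φ) / k
z = ln(0.45/0.25) / 0.47 = ln(1.8) / 0.47 = 0.5878 / 0.47 = 1.251 km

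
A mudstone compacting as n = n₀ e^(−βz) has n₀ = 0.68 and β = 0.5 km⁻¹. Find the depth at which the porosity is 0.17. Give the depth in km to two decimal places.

2.77 km

Invert Athy's law: z = ln(n₀/n) / β
z = ln(0.68/0.17) / 0.5 = ln(4) / 0.5 = 1.3863 / 0.5 = 2.773 km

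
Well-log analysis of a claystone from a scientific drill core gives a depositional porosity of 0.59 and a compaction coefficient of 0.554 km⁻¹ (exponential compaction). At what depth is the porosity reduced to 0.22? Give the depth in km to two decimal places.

Invert Athy's law: z = ln(phi₀/phi) / c
z = ln(0.59/0.22) / 0.554 = ln(2.682) / 0.554 = 0.9865 / 0.554 = 1.781 km

1.78 km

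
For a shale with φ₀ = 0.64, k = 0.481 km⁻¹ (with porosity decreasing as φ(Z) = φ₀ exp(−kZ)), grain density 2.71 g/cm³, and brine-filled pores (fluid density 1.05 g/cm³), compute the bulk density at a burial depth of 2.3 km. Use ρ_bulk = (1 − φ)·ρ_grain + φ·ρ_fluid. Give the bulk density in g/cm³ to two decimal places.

Porosity at depth: φ = 0.64·exp(−0.481×2.3) = 0.64×0.3308 = 0.2117
Bulk density: ρ_b = (1−φ)ρ_g + φ·ρ_f = 0.7883×2.71 + 0.2117×1.05
       = 2.136 + 0.222 = 2.359 g/cm³

2.36 g/cm³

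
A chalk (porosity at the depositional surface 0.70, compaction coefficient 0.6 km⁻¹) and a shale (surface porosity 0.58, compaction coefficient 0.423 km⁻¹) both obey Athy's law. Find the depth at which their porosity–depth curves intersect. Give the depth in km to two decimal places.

1.06 km

Set phi₀ₐ e^(−βₐz) = phi₀ᵦ e^(−βᵦz) ⇒ ln(phi₀ₐ/phi₀ᵦ) = (βₐ − βᵦ)·z
z = ln(0.7/0.58) / (0.6 − 0.423) = 0.1881 / 0.177 = 1.062 km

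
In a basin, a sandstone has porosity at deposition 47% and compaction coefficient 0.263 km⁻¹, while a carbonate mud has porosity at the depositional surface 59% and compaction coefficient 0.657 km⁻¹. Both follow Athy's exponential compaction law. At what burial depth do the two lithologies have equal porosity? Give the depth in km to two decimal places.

0.58 km

Set n₀ₐ e^(−cₐd) = n₀ᵦ e^(−cᵦd) ⇒ ln(n₀ₐ/n₀ᵦ) = (cₐ − cᵦ)·d
d = ln(0.47/0.59) / (0.263 − 0.657) = -0.2274 / -0.394 = 0.577 km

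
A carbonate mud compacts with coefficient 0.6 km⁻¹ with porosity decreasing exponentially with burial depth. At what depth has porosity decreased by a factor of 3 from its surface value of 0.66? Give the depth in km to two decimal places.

phi/phi₀ = 1/3 ⇒ exp(−k·Z) = 1/3 ⇒ Z = ln(3) / k
Z = 1.0986 / 0.6 = 1.831 km

1.83 km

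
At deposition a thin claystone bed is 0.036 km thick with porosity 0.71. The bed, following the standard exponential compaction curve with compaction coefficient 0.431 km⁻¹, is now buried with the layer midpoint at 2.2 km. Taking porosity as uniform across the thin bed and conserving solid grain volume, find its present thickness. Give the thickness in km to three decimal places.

Porosity at 2.2 km: φ = 0.71·exp(−0.431×2.2) = 0.2751
Solid-volume conservation: h(1−φ) = h₀(1−φ₀) ⇒ h = h₀·(1−φ₀)/(1−φ)
h = 0.036 × (1 − 0.71)/(1 − 0.2751) = 0.036 × 0.4000 = 0.0144 km

0.014 km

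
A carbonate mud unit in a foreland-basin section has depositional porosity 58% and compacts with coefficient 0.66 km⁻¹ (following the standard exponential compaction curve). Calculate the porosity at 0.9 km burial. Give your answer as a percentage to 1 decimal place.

32.0%

phi = phi₀·exp(−β·z) = 0.58 × exp(−0.66 × 0.9) = 0.58 × exp(−0.594)
  = 0.58 × 0.5521 = 0.3202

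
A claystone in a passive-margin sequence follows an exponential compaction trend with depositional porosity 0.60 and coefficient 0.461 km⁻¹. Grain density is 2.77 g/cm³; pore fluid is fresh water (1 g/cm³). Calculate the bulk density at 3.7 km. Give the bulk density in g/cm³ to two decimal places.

2.58 g/cm³

Porosity at depth: n = 0.6·exp(−0.461×3.7) = 0.6×0.1816 = 0.1090
Bulk density: ρ_b = (1−n)ρ_g + n·ρ_f = 0.8910×2.77 + 0.1090×1
       = 2.468 + 0.109 = 2.577 g/cm³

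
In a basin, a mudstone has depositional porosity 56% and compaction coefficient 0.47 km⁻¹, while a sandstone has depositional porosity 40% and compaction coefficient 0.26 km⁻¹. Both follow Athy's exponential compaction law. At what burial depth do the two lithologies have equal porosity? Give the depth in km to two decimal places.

1.60 km

Set phi₀ₐ e^(−kₐz) = phi₀ᵦ e^(−kᵦz) ⇒ ln(phi₀ₐ/phi₀ᵦ) = (kₐ − kᵦ)·z
z = ln(0.56/0.4) / (0.47 − 0.26) = 0.3365 / 0.21 = 1.602 km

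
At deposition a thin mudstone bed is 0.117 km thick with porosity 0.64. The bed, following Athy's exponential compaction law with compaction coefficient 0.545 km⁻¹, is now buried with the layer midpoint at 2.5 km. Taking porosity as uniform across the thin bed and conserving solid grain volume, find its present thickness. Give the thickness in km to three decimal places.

0.050 km

Porosity at 2.5 km: phi = 0.64·exp(−0.545×2.5) = 0.1639
Solid-volume conservation: h(1−phi) = h₀(1−phi₀) ⇒ h = h₀·(1−phi₀)/(1−phi)
h = 0.117 × (1 − 0.64)/(1 − 0.1639) = 0.117 × 0.4305 = 0.0504 km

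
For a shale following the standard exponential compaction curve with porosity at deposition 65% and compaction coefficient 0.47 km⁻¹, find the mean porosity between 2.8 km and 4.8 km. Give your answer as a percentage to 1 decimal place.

11.3%

⟨n⟩ = (1/(d₂−d₁)) ∫ n₀ e^(−kd) dd = n₀·(e^(−k·d₁) − e^(−k·d₂)) / (k·(d₂−d₁))
e^(−0.47×2.8) = 0.2682; e^(−0.47×4.8) = 0.1048
⟨n⟩ = 0.65 × (0.2682 − 0.1048) / (0.47 × 2) = 0.65 × 0.1739 = 0.1130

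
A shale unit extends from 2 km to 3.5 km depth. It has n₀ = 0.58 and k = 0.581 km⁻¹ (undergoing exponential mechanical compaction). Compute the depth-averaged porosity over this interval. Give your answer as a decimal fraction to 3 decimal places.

⟨n⟩ = (1/(z₂−z₁)) ∫ n₀ e^(−kz) dz = n₀·(e^(−k·z₁) − e^(−k·z₂)) / (k·(z₂−z₁))
e^(−0.581×2) = 0.3129; e^(−0.581×3.5) = 0.1309
⟨n⟩ = 0.58 × (0.3129 − 0.1309) / (0.581 × 1.5) = 0.58 × 0.2088 = 0.1211

0.121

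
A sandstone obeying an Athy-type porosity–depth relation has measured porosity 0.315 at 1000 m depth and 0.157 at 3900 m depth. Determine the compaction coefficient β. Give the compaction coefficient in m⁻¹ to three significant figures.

0.000240 m⁻¹

Working in km (1 km = 1000 m; β in km⁻¹ = β in m⁻¹ × 1000):
Athy: φ(Z) = φ₀ e^(−βZ) ⇒ φ₁/φ₂ = e^{β(Z₂−Z₁)} ⇒ β = ln(φ₁/φ₂)/(Z₂−Z₁)
β = ln(0.315/0.157) / (3.9 − 1) = ln(2.006) / 2.9 = 0.6963 / 2.9 = 0.2401 km⁻¹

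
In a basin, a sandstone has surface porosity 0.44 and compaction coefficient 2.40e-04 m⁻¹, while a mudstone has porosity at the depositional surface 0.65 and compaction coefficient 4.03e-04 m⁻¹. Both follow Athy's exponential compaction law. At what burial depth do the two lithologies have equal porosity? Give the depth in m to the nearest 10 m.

2390 m

Working in km (1 km = 1000 m; β in km⁻¹ = β in m⁻¹ × 1000):
Set n₀ₐ e^(−βₐd) = n₀ᵦ e^(−βᵦd) ⇒ ln(n₀ₐ/n₀ᵦ) = (βₐ − βᵦ)·d
d = ln(0.44/0.65) / (0.24 − 0.403) = -0.3902 / -0.163 = 2.394 km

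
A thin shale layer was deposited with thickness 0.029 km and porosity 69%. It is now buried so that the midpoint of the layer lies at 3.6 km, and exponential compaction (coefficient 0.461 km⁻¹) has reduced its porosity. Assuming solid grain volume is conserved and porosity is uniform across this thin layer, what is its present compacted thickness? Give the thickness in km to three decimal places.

0.010 km

Porosity at 3.6 km: φ = 0.69·exp(−0.461×3.6) = 0.1312
Solid-volume conservation: h(1−φ) = h₀(1−φ₀) ⇒ h = h₀·(1−φ₀)/(1−φ)
h = 0.029 × (1 − 0.69)/(1 − 0.1312) = 0.029 × 0.3568 = 0.0103 km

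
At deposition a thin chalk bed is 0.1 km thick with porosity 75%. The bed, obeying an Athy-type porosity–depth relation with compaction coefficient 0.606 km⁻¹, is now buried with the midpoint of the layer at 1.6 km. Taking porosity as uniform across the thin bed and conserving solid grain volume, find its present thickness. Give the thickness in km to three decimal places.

0.035 km

Porosity at 1.6 km: phi = 0.75·exp(−0.606×1.6) = 0.2844
Solid-volume conservation: h(1−phi) = h₀(1−phi₀) ⇒ h = h₀·(1−phi₀)/(1−phi)
h = 0.1 × (1 − 0.75)/(1 − 0.2844) = 0.1 × 0.3494 = 0.0349 km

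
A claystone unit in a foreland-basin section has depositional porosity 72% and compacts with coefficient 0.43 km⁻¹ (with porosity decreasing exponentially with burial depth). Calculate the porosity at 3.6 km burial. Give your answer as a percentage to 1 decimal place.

phi = phi₀·exp(−β·d) = 0.72 × exp(−0.43 × 3.6) = 0.72 × exp(−1.548)
  = 0.72 × 0.2127 = 0.1531

15.3%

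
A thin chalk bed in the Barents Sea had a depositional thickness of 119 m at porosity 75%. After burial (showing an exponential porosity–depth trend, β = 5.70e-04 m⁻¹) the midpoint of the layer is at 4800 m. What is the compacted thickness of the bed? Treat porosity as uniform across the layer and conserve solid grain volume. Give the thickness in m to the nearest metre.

Working in km (1 km = 1000 m; β in km⁻¹ = β in m⁻¹ × 1000):
Porosity at 4.8 km: phi = 0.75·exp(−0.57×4.8) = 0.0486
Solid-volume conservation: h(1−phi) = h₀(1−phi₀) ⇒ h = h₀·(1−phi₀)/(1−phi)
h = 0.119 × (1 − 0.75)/(1 − 0.0486) = 0.119 × 0.2628 = 0.0313 km

31 m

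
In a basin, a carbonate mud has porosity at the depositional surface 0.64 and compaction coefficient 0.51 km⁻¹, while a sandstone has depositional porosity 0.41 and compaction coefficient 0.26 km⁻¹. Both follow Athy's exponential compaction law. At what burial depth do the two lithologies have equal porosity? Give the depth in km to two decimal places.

1.78 km

Set φ₀ₐ e^(−cₐZ) = φ₀ᵦ e^(−cᵦZ) ⇒ ln(φ₀ₐ/φ₀ᵦ) = (cₐ − cᵦ)·Z
Z = ln(0.64/0.41) / (0.51 − 0.26) = 0.4453 / 0.25 = 1.781 km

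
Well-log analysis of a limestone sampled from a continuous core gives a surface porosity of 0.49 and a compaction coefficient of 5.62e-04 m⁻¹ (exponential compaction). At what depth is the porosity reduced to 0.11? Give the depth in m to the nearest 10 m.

Working in km (1 km = 1000 m; c in km⁻¹ = c in m⁻¹ × 1000):
Invert Athy's law: z = ln(phi₀/phi) / c
z = ln(0.49/0.11) / 0.562 = ln(4.455) / 0.562 = 1.4939 / 0.562 = 2.658 km

2660 m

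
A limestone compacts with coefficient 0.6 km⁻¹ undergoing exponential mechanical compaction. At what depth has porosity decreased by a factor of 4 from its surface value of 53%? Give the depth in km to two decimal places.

2.31 km

n/n₀ = 1/4 ⇒ exp(−β·d) = 1/4 ⇒ d = ln(4) / β
d = 1.3863 / 0.6 = 2.310 km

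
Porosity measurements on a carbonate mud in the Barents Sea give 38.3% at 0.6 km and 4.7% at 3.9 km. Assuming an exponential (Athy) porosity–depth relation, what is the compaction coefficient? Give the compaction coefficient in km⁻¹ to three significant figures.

Athy: n(z) = n₀ e^(−cz) ⇒ n₁/n₂ = e^{c(z₂−z₁)} ⇒ c = ln(n₁/n₂)/(z₂−z₁)
c = ln(0.383/0.047) / (3.9 − 0.6) = ln(8.149) / 3.3 = 2.0979 / 3.3 = 0.6357 km⁻¹

0.636 km⁻¹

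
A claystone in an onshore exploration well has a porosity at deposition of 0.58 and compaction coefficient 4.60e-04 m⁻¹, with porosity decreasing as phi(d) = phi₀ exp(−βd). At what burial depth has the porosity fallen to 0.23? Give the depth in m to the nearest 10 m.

2010 m

Working in km (1 km = 1000 m; β in km⁻¹ = β in m⁻¹ × 1000):
Invert Athy's law: d = ln(phi₀/phi) / β
d = ln(0.58/0.23) / 0.46 = ln(2.522) / 0.46 = 0.9249 / 0.46 = 2.011 km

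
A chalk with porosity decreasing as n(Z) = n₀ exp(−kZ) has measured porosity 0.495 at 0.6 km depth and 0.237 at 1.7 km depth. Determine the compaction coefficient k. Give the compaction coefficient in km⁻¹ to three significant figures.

Athy: n(Z) = n₀ e^(−kZ) ⇒ n₁/n₂ = e^{k(Z₂−Z₁)} ⇒ k = ln(n₁/n₂)/(Z₂−Z₁)
k = ln(0.495/0.237) / (1.7 − 0.6) = ln(2.089) / 1.1 = 0.7365 / 1.1 = 0.6695 km⁻¹

0.670 km⁻¹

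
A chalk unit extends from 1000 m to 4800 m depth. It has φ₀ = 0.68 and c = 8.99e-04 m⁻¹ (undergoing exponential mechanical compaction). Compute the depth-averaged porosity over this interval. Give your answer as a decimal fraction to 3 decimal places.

Working in km (1 km = 1000 m; c in km⁻¹ = c in m⁻¹ × 1000):
⟨φ⟩ = (1/(Z₂−Z₁)) ∫ φ₀ e^(−cZ) dZ = φ₀·(e^(−c·Z₁) − e^(−c·Z₂)) / (c·(Z₂−Z₁))
e^(−0.899×1) = 0.4070; e^(−0.899×4.8) = 0.0134
⟨φ⟩ = 0.68 × (0.4070 − 0.0134) / (0.899 × 3.8) = 0.68 × 0.1152 = 0.0783

0.078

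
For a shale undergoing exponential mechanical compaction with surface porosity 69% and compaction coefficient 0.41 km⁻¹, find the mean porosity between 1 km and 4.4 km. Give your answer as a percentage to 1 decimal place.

⟨φ⟩ = (1/(Z₂−Z₁)) ∫ φ₀ e^(−βZ) dZ = φ₀·(e^(−β·Z₁) − e^(−β·Z₂)) / (β·(Z₂−Z₁))
e^(−0.41×1) = 0.6637; e^(−0.41×4.4) = 0.1646
⟨φ⟩ = 0.69 × (0.6637 − 0.1646) / (0.41 × 3.4) = 0.69 × 0.3580 = 0.2470

24.7%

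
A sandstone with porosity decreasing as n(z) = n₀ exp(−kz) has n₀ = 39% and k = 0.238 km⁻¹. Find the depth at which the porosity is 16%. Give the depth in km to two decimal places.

Invert Athy's law: z = ln(n₀/n) / k
z = ln(0.39/0.16) / 0.238 = ln(2.438) / 0.238 = 0.8910 / 0.238 = 3.744 km

3.74 km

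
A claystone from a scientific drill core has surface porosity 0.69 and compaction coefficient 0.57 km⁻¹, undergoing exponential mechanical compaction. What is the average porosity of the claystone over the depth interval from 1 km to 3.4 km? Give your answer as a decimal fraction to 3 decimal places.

⟨φ⟩ = (1/(Z₂−Z₁)) ∫ φ₀ e^(−cZ) dZ = φ₀·(e^(−c·Z₁) − e^(−c·Z₂)) / (c·(Z₂−Z₁))
e^(−0.57×1) = 0.5655; e^(−0.57×3.4) = 0.1440
⟨φ⟩ = 0.69 × (0.5655 − 0.1440) / (0.57 × 2.4) = 0.69 × 0.3081 = 0.2126

0.213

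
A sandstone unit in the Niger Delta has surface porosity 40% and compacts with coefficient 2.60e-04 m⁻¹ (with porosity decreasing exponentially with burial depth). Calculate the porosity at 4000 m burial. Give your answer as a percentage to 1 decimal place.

14.1%

Working in km (1 km = 1000 m; c in km⁻¹ = c in m⁻¹ × 1000):
φ = φ₀·exp(−c·d) = 0.4 × exp(−0.26 × 4) = 0.4 × exp(−1.04)
  = 0.4 × 0.3535 = 0.1414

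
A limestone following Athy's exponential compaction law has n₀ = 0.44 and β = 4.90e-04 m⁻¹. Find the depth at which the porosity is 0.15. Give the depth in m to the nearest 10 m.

2200 m

Working in km (1 km = 1000 m; β in km⁻¹ = β in m⁻¹ × 1000):
Invert Athy's law: z = ln(n₀/n) / β
z = ln(0.44/0.15) / 0.49 = ln(2.933) / 0.49 = 1.0761 / 0.49 = 2.196 km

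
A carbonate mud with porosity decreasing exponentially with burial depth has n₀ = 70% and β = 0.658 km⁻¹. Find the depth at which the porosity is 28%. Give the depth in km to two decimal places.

Invert Athy's law: d = ln(n₀/n) / β
d = ln(0.7/0.28) / 0.658 = ln(2.5) / 0.658 = 0.9163 / 0.658 = 1.393 km

1.39 km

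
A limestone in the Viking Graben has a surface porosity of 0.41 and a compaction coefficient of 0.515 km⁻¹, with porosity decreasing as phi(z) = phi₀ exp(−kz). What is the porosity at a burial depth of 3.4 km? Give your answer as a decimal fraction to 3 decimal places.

0.071

phi = phi₀·exp(−k·z) = 0.41 × exp(−0.515 × 3.4) = 0.41 × exp(−1.751)
  = 0.41 × 0.1736 = 0.0712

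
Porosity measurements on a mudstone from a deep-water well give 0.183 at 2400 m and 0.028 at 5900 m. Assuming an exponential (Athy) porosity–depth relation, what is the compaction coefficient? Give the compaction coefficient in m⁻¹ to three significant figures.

0.000536 m⁻¹

Working in km (1 km = 1000 m; β in km⁻¹ = β in m⁻¹ × 1000):
Athy: φ(d) = φ₀ e^(−βd) ⇒ φ₁/φ₂ = e^{β(d₂−d₁)} ⇒ β = ln(φ₁/φ₂)/(d₂−d₁)
β = ln(0.183/0.028) / (5.9 − 2.4) = ln(6.536) / 3.5 = 1.8773 / 3.5 = 0.5364 km⁻¹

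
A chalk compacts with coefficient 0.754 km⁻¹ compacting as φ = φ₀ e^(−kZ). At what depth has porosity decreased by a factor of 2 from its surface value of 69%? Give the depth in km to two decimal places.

0.92 km

φ/φ₀ = 1/2 ⇒ exp(−k·Z) = 1/2 ⇒ Z = ln(2) / k
Z = 0.6931 / 0.754 = 0.919 km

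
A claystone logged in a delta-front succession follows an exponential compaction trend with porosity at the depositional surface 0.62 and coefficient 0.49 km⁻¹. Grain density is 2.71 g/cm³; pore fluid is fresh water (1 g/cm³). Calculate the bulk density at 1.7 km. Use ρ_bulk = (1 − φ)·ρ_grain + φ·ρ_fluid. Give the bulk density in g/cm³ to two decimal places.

Porosity at depth: φ = 0.62·exp(−0.49×1.7) = 0.62×0.4347 = 0.2695
Bulk density: ρ_b = (1−φ)ρ_g + φ·ρ_f = 0.7305×2.71 + 0.2695×1
       = 1.980 + 0.270 = 2.249 g/cm³

2.25 g/cm³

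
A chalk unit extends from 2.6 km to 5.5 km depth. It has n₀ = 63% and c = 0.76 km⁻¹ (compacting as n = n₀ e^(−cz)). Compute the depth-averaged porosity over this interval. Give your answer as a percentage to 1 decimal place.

⟨n⟩ = (1/(z₂−z₁)) ∫ n₀ e^(−cz) dz = n₀·(e^(−c·z₁) − e^(−c·z₂)) / (c·(z₂−z₁))
e^(−0.76×2.6) = 0.1386; e^(−0.76×5.5) = 0.0153
⟨n⟩ = 0.63 × (0.1386 − 0.0153) / (0.76 × 2.9) = 0.63 × 0.0560 = 0.0353

3.5%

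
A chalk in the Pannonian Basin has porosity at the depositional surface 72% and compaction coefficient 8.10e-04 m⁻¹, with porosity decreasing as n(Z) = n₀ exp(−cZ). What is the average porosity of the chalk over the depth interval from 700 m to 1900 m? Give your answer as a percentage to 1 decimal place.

26.1%

Working in km (1 km = 1000 m; c in km⁻¹ = c in m⁻¹ × 1000):
⟨n⟩ = (1/(Z₂−Z₁)) ∫ n₀ e^(−cZ) dZ = n₀·(e^(−c·Z₁) − e^(−c·Z₂)) / (c·(Z₂−Z₁))
e^(−0.81×0.7) = 0.5672; e^(−0.81×1.9) = 0.2146
⟨n⟩ = 0.72 × (0.5672 − 0.2146) / (0.81 × 1.2) = 0.72 × 0.3628 = 0.2612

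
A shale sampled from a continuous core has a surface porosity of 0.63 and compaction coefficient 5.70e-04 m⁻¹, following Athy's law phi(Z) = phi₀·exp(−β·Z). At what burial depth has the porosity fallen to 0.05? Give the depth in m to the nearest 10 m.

4450 m

Working in km (1 km = 1000 m; β in km⁻¹ = β in m⁻¹ × 1000):
Invert Athy's law: Z = ln(phi₀/phi) / β
Z = ln(0.63/0.05) / 0.57 = ln(12.6) / 0.57 = 2.5337 / 0.57 = 4.445 km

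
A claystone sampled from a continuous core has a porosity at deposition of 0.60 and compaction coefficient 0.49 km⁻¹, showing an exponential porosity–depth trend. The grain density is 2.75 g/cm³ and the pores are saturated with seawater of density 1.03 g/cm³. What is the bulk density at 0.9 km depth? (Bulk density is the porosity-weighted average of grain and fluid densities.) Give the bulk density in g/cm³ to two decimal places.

2.09 g/cm³

Porosity at depth: n = 0.6·exp(−0.49×0.9) = 0.6×0.6434 = 0.3860
Bulk density: ρ_b = (1−n)ρ_g + n·ρ_f = 0.6140×2.75 + 0.3860×1.03
       = 1.688 + 0.398 = 2.086 g/cm³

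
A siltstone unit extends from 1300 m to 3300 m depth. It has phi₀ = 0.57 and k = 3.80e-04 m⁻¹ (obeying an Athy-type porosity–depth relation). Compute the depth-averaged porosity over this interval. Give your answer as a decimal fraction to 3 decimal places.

0.244

Working in km (1 km = 1000 m; k in km⁻¹ = k in m⁻¹ × 1000):
⟨phi⟩ = (1/(Z₂−Z₁)) ∫ phi₀ e^(−kZ) dZ = phi₀·(e^(−k·Z₁) − e^(−k·Z₂)) / (k·(Z₂−Z₁))
e^(−0.38×1.3) = 0.6102; e^(−0.38×3.3) = 0.2854
⟨phi⟩ = 0.57 × (0.6102 − 0.2854) / (0.38 × 2) = 0.57 × 0.4274 = 0.2436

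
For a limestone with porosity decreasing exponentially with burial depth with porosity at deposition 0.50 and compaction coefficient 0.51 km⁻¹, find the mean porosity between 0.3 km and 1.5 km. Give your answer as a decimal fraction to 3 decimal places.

0.321

⟨n⟩ = (1/(d₂−d₁)) ∫ n₀ e^(−cd) dd = n₀·(e^(−c·d₁) − e^(−c·d₂)) / (c·(d₂−d₁))
e^(−0.51×0.3) = 0.8581; e^(−0.51×1.5) = 0.4653
⟨n⟩ = 0.5 × (0.8581 − 0.4653) / (0.51 × 1.2) = 0.5 × 0.6418 = 0.3209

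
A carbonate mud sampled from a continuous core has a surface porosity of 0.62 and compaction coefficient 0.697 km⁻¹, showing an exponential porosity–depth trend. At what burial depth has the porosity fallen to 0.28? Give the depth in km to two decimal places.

Invert Athy's law: z = ln(n₀/n) / β
z = ln(0.62/0.28) / 0.697 = ln(2.214) / 0.697 = 0.7949 / 0.697 = 1.141 km

1.14 km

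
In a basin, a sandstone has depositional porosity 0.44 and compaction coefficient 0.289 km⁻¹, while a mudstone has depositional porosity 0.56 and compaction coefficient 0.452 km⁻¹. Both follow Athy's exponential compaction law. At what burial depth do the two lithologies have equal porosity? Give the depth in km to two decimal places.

1.48 km

Set phi₀ₐ e^(−cₐd) = phi₀ᵦ e^(−cᵦd) ⇒ ln(phi₀ₐ/phi₀ᵦ) = (cₐ − cᵦ)·d
d = ln(0.44/0.56) / (0.289 − 0.452) = -0.2412 / -0.163 = 1.480 km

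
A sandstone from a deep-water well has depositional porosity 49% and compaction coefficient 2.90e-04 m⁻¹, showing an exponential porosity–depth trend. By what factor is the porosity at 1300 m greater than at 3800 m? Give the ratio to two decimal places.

Working in km (1 km = 1000 m; β in km⁻¹ = β in m⁻¹ × 1000):
n(z₁)/n(z₂) = e^(−β·z₁)/e^(−β·z₂) = e^{β(z₂−z₁)}
= exp(0.29 × 2.5) = exp(0.725) = 2.0647

2.06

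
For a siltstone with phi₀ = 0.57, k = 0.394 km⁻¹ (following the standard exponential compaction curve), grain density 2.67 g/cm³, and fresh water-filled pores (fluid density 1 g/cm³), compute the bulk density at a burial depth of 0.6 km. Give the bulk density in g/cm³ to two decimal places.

Porosity at depth: phi = 0.57·exp(−0.394×0.6) = 0.57×0.7895 = 0.4500
Bulk density: ρ_b = (1−phi)ρ_g + phi·ρ_f = 0.5500×2.67 + 0.4500×1
       = 1.469 + 0.450 = 1.919 g/cm³

1.92 g/cm³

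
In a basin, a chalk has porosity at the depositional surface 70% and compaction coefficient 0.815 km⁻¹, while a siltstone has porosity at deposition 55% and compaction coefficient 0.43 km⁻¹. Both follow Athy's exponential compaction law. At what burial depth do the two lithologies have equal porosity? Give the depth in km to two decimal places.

0.63 km

Set phi₀ₐ e^(−βₐz) = phi₀ᵦ e^(−βᵦz) ⇒ ln(phi₀ₐ/phi₀ᵦ) = (βₐ − βᵦ)·z
z = ln(0.7/0.55) / (0.815 − 0.43) = 0.2412 / 0.385 = 0.626 km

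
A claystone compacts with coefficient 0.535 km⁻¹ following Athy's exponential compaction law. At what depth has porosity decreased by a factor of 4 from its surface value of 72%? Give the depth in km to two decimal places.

2.59 km

phi/phi₀ = 1/4 ⇒ exp(−k·d) = 1/4 ⇒ d = ln(4) / k
d = 1.3863 / 0.535 = 2.591 km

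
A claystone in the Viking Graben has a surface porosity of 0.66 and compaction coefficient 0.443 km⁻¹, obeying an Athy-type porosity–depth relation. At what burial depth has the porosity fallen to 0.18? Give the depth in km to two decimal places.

Invert Athy's law: Z = ln(n₀/n) / c
Z = ln(0.66/0.18) / 0.443 = ln(3.667) / 0.443 = 1.2993 / 0.443 = 2.933 km

2.93 km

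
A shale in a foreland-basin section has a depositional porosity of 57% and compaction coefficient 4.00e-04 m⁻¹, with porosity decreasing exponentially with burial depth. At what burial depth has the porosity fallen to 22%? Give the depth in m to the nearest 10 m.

Working in km (1 km = 1000 m; k in km⁻¹ = k in m⁻¹ × 1000):
Invert Athy's law: z = ln(n₀/n) / k
z = ln(0.57/0.22) / 0.4 = ln(2.591) / 0.4 = 0.9520 / 0.4 = 2.380 km

2380 m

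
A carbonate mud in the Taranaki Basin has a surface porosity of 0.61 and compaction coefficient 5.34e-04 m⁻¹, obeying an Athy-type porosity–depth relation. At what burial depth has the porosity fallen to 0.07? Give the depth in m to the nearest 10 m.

Working in km (1 km = 1000 m; β in km⁻¹ = β in m⁻¹ × 1000):
Invert Athy's law: z = ln(φ₀/φ) / β
z = ln(0.61/0.07) / 0.534 = ln(8.714) / 0.534 = 2.1650 / 0.534 = 4.054 km

4050 m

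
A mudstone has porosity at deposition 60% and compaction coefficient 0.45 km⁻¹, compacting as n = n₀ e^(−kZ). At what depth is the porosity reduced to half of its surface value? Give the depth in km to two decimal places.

1.54 km

n/n₀ = 1/2 ⇒ exp(−k·Z) = 1/2 ⇒ Z = ln(2) / k
Z = 0.6931 / 0.45 = 1.540 km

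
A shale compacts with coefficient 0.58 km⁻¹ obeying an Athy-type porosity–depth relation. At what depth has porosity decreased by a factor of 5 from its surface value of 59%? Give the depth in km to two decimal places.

2.77 km

phi/phi₀ = 1/5 ⇒ exp(−β·z) = 1/5 ⇒ z = ln(5) / β
z = 1.6094 / 0.58 = 2.775 km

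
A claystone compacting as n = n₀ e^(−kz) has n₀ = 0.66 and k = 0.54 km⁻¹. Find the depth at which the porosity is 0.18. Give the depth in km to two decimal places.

Invert Athy's law: z = ln(n₀/n) / k
z = ln(0.66/0.18) / 0.54 = ln(3.667) / 0.54 = 1.2993 / 0.54 = 2.406 km

2.41 km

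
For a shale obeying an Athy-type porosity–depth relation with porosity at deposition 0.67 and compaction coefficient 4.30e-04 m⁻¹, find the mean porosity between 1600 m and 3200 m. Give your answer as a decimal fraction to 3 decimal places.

Working in km (1 km = 1000 m; c in km⁻¹ = c in m⁻¹ × 1000):
⟨phi⟩ = (1/(Z₂−Z₁)) ∫ phi₀ e^(−cZ) dZ = phi₀·(e^(−c·Z₁) − e^(−c·Z₂)) / (c·(Z₂−Z₁))
e^(−0.43×1.6) = 0.5026; e^(−0.43×3.2) = 0.2526
⟨phi⟩ = 0.67 × (0.5026 − 0.2526) / (0.43 × 1.6) = 0.67 × 0.3634 = 0.2435

0.243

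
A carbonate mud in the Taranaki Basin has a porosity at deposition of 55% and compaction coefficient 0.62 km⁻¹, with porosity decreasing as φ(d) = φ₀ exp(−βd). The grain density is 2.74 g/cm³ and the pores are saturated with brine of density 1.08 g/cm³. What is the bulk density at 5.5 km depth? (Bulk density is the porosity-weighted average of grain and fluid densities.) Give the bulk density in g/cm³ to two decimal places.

Porosity at depth: φ = 0.55·exp(−0.62×5.5) = 0.55×0.0330 = 0.0182
Bulk density: ρ_b = (1−φ)ρ_g + φ·ρ_f = 0.9818×2.74 + 0.0182×1.08
       = 2.690 + 0.020 = 2.710 g/cm³

2.71 g/cm³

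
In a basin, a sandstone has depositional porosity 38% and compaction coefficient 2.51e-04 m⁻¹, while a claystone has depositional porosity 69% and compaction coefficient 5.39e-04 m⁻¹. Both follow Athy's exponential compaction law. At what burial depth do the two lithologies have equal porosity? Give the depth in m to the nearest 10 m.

Working in km (1 km = 1000 m; c in km⁻¹ = c in m⁻¹ × 1000):
Set φ₀ₐ e^(−cₐZ) = φ₀ᵦ e^(−cᵦZ) ⇒ ln(φ₀ₐ/φ₀ᵦ) = (cₐ − cᵦ)·Z
Z = ln(0.38/0.69) / (0.251 − 0.539) = -0.5965 / -0.288 = 2.071 km

2070 m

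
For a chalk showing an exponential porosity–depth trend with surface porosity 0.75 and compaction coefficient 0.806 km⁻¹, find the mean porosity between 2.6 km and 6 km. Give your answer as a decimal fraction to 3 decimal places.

⟨phi⟩ = (1/(Z₂−Z₁)) ∫ phi₀ e^(−βZ) dZ = phi₀·(e^(−β·Z₁) − e^(−β·Z₂)) / (β·(Z₂−Z₁))
e^(−0.806×2.6) = 0.1230; e^(−0.806×6) = 0.0079
⟨phi⟩ = 0.75 × (0.1230 − 0.0079) / (0.806 × 3.4) = 0.75 × 0.0420 = 0.0315

0.031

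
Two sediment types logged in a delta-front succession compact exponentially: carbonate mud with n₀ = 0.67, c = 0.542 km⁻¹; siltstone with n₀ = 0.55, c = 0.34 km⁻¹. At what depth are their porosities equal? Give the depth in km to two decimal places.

Set n₀ₐ e^(−cₐZ) = n₀ᵦ e^(−cᵦZ) ⇒ ln(n₀ₐ/n₀ᵦ) = (cₐ − cᵦ)·Z
Z = ln(0.67/0.55) / (0.542 − 0.34) = 0.1974 / 0.202 = 0.977 km

0.98 km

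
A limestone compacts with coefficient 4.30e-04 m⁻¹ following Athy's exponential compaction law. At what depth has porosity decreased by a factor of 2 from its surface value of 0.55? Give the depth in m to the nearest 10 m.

Working in km (1 km = 1000 m; β in km⁻¹ = β in m⁻¹ × 1000):
phi/phi₀ = 1/2 ⇒ exp(−β·z) = 1/2 ⇒ z = ln(2) / β
z = 0.6931 / 0.43 = 1.612 km

1610 m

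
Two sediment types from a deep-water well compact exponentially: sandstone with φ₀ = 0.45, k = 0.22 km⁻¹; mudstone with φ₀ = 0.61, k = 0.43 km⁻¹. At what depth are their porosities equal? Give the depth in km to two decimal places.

Set φ₀ₐ e^(−kₐz) = φ₀ᵦ e^(−kᵦz) ⇒ ln(φ₀ₐ/φ₀ᵦ) = (kₐ − kᵦ)·z
z = ln(0.45/0.61) / (0.22 − 0.43) = -0.3042 / -0.21 = 1.449 km

1.45 km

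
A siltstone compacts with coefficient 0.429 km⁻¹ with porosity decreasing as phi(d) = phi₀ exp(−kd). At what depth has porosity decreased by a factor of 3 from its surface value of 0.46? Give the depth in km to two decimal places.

phi/phi₀ = 1/3 ⇒ exp(−k·d) = 1/3 ⇒ d = ln(3) / k
d = 1.0986 / 0.429 = 2.561 km

2.56 km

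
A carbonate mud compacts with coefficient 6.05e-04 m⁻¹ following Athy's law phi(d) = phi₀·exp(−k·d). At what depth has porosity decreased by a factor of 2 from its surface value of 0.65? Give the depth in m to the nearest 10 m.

Working in km (1 km = 1000 m; k in km⁻¹ = k in m⁻¹ × 1000):
phi/phi₀ = 1/2 ⇒ exp(−k·d) = 1/2 ⇒ d = ln(2) / k
d = 0.6931 / 0.605 = 1.146 km

1150 m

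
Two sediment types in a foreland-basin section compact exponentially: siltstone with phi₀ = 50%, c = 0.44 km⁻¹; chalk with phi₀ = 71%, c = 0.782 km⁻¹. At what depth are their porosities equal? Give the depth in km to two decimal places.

Set phi₀ₐ e^(−cₐZ) = phi₀ᵦ e^(−cᵦZ) ⇒ ln(phi₀ₐ/phi₀ᵦ) = (cₐ − cᵦ)·Z
Z = ln(0.5/0.71) / (0.44 − 0.782) = -0.3507 / -0.342 = 1.025 km

1.03 km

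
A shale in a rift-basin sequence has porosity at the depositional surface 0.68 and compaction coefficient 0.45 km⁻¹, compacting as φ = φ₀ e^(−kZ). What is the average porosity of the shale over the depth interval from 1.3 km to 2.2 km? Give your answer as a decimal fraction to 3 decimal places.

⟨φ⟩ = (1/(Z₂−Z₁)) ∫ φ₀ e^(−kZ) dZ = φ₀·(e^(−k·Z₁) − e^(−k·Z₂)) / (k·(Z₂−Z₁))
e^(−0.45×1.3) = 0.5571; e^(−0.45×2.2) = 0.3716
⟨φ⟩ = 0.68 × (0.5571 − 0.3716) / (0.45 × 0.9) = 0.68 × 0.4581 = 0.3115

0.312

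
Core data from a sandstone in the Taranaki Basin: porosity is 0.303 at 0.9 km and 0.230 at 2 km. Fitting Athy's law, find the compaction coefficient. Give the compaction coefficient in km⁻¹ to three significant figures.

0.251 km⁻¹

Athy: φ(d) = φ₀ e^(−kd) ⇒ φ₁/φ₂ = e^{k(d₂−d₁)} ⇒ k = ln(φ₁/φ₂)/(d₂−d₁)
k = ln(0.303/0.23) / (2 − 0.9) = ln(1.317) / 1.1 = 0.2757 / 1.1 = 0.2506 km⁻¹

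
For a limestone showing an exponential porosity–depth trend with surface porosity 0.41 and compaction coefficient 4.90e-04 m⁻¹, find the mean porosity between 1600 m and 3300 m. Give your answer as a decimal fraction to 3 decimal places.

Working in km (1 km = 1000 m; β in km⁻¹ = β in m⁻¹ × 1000):
⟨φ⟩ = (1/(d₂−d₁)) ∫ φ₀ e^(−βd) dd = φ₀·(e^(−β·d₁) − e^(−β·d₂)) / (β·(d₂−d₁))
e^(−0.49×1.6) = 0.4566; e^(−0.49×3.3) = 0.1985
⟨φ⟩ = 0.41 × (0.4566 − 0.1985) / (0.49 × 1.7) = 0.41 × 0.3098 = 0.1270

0.127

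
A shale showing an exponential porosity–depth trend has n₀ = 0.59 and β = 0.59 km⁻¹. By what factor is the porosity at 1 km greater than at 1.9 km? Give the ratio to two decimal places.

n(z₁)/n(z₂) = e^(−β·z₁)/e^(−β·z₂) = e^{β(z₂−z₁)}
= exp(0.59 × 0.9) = exp(0.531) = 1.7006

1.70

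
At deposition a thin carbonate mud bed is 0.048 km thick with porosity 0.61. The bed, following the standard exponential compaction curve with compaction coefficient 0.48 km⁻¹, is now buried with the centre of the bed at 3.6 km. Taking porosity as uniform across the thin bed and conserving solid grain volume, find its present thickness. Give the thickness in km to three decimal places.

0.021 km

Porosity at 3.6 km: phi = 0.61·exp(−0.48×3.6) = 0.1084
Solid-volume conservation: h(1−phi) = h₀(1−phi₀) ⇒ h = h₀·(1−phi₀)/(1−phi)
h = 0.048 × (1 − 0.61)/(1 − 0.1084) = 0.048 × 0.4374 = 0.0210 km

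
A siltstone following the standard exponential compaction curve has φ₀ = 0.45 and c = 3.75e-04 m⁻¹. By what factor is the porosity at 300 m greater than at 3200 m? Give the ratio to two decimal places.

2.97

Working in km (1 km = 1000 m; c in km⁻¹ = c in m⁻¹ × 1000):
φ(d₁)/φ(d₂) = e^(−c·d₁)/e^(−c·d₂) = e^{c(d₂−d₁)}
= exp(0.375 × 2.9) = exp(1.088) = 2.9668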